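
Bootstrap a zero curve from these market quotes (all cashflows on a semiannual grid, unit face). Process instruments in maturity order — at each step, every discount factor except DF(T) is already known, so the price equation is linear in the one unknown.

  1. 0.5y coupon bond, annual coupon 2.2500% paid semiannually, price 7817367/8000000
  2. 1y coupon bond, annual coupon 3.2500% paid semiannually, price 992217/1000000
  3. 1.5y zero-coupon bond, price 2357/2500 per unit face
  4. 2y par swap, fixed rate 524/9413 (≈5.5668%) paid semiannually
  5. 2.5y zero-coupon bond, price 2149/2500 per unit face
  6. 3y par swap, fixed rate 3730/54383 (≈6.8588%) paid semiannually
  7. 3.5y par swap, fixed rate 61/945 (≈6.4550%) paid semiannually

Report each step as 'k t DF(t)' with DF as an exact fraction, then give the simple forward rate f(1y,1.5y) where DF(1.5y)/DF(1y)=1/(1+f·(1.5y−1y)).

step 1 [0.5y] bond c/2=9/800: DF=(7817367/8000000 − 9/800·(0))/(1+9/800) = 9663/10000 ≈ 0.966300
step 2 [1y] bond c/2=13/800: DF=(992217/1000000 − 13/800·(0.966300))/(1+13/800) = 9609/10000 ≈ 0.960900
step 3 [1.5y] zero: DF = P = 2357/2500 ≈ 0.942800
step 4 [2y] swap r/2=262/9413: DF=(1 − 262/9413·(0.966300+0.960900+0.942800))/(1+262/9413) = 1119/1250 ≈ 0.895200
step 5 [2.5y] zero: DF = P = 2149/2500 ≈ 0.859600
step 6 [3y] swap r/2=1865/54383: DF=(1 − 1865/54383·(0.966300+0.960900+0.942800+0.895200+0.859600))/(1+1865/54383) = 1627/2000 ≈ 0.813500
step 7 [3.5y] swap r/2=61/1890: DF=(1 − 61/1890·(0.966300+0.960900+0.942800+0.895200+0.859600+0.813500))/(1+61/1890) = 7987/10000 ≈ 0.798700

1 1/2 9663/10000
2 1 9609/10000
3 3/2 2357/2500
4 2 1119/1250
5 5/2 2149/2500
6 3 1627/2000
7 7/2 7987/10000
f(1y,1.5y) = ((9609/10000)/(2357/2500) − 1)/(1/2) = 181/4714 ≈ 3.8396%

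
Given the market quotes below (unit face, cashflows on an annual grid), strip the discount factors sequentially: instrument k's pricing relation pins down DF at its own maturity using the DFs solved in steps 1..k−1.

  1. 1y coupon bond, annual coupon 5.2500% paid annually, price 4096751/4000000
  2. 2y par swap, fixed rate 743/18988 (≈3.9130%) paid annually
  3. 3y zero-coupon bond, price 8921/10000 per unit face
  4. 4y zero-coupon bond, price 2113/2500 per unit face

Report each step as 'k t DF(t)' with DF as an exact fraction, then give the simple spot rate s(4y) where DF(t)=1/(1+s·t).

step 1 [1y] bond c/1=21/400: DF=(4096751/4000000 − 21/400·(0))/(1+21/400) = 9731/10000 ≈ 0.973100
step 2 [2y] swap r/1=743/18988: DF=(1 − 743/18988·(0.973100))/(1+743/18988) = 9257/10000 ≈ 0.925700
step 3 [3y] zero: DF = P = 8921/10000 ≈ 0.892100
step 4 [4y] zero: DF = P = 2113/2500 ≈ 0.845200

1 1 9731/10000
2 2 9257/10000
3 3 8921/10000
4 4 2113/2500
s(4y) = (1/(2113/2500) − 1)/(4) = 387/8452 ≈ 4.5788%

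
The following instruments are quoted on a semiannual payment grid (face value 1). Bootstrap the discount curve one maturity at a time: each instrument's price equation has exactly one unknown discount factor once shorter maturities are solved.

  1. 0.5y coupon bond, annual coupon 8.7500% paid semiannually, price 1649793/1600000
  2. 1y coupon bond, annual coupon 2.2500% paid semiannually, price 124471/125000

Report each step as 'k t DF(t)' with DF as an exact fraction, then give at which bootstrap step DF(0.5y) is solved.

1 1/2 9879/10000
2 1 9737/10000
DF(0.5y) is solved at step 1

step 1 [0.5y] bond c/2=7/160: DF=(1649793/1600000 − 7/160·(0))/(1+7/160) = 9879/10000 ≈ 0.987900
step 2 [1y] bond c/2=9/800: DF=(124471/125000 − 9/800·(0.987900))/(1+9/800) = 9737/10000 ≈ 0.973700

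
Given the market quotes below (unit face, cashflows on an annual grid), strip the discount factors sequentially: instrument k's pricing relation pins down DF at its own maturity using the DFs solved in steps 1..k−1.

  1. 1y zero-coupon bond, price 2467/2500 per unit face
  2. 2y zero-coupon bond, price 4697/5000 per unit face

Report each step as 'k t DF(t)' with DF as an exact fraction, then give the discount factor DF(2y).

1 1 2467/2500
2 2 4697/5000
DF(2y) = 4697/5000 ≈ 0.939400

step 1 [1y] zero: DF = P = 2467/2500 ≈ 0.986800
step 2 [2y] zero: DF = P = 4697/5000 ≈ 0.939400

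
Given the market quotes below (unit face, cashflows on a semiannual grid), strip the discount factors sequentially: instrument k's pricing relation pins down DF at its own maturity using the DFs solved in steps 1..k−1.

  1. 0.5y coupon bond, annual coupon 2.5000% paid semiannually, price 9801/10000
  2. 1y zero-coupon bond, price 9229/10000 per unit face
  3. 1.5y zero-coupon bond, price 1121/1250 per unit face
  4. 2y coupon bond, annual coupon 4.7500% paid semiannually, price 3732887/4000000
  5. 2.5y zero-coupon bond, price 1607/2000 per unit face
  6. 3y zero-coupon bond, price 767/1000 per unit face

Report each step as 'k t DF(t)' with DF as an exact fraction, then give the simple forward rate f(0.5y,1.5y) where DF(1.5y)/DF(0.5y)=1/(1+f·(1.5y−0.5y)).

step 1 [0.5y] bond c/2=1/80: DF=(9801/10000 − 1/80·(0))/(1+1/80) = 121/125 ≈ 0.968000
step 2 [1y] zero: DF = P = 9229/10000 ≈ 0.922900
step 3 [1.5y] zero: DF = P = 1121/1250 ≈ 0.896800
step 4 [2y] bond c/2=19/800: DF=(3732887/4000000 − 19/800·(0.968000+0.922900+0.896800))/(1+19/800) = 8469/10000 ≈ 0.846900
step 5 [2.5y] zero: DF = P = 1607/2000 ≈ 0.803500
step 6 [3y] zero: DF = P = 767/1000 ≈ 0.767000

1 1/2 121/125
2 1 9229/10000
3 3/2 1121/1250
4 2 8469/10000
5 5/2 1607/2000
6 3 767/1000
f(0.5y,1.5y) = ((121/125)/(1121/1250) − 1)/(1) = 89/1121 ≈ 7.9393%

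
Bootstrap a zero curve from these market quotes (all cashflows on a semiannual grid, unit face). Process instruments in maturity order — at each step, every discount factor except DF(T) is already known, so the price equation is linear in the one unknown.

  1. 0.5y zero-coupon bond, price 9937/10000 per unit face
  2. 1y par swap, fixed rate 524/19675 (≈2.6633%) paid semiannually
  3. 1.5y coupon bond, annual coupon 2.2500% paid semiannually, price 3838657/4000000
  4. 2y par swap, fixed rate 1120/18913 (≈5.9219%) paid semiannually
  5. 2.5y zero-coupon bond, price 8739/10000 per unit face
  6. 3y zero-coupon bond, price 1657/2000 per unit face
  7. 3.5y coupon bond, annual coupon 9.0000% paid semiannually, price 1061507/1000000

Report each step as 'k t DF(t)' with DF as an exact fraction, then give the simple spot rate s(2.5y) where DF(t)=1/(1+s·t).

1 1/2 9937/10000
2 1 4869/5000
3 3/2 9271/10000
4 2 111/125
5 5/2 8739/10000
6 3 1657/2000
7 7/2 1949/2500
s(2.5y) = (1/(8739/10000) − 1)/(5/2) = 2522/43695 ≈ 5.7718%

step 1 [0.5y] zero: DF = P = 9937/10000 ≈ 0.993700
step 2 [1y] swap r/2=262/19675: DF=(1 − 262/19675·(0.993700))/(1+262/19675) = 4869/5000 ≈ 0.973800
step 3 [1.5y] bond c/2=9/800: DF=(3838657/4000000 − 9/800·(0.993700+0.973800))/(1+9/800) = 9271/10000 ≈ 0.927100
step 4 [2y] swap r/2=560/18913: DF=(1 − 560/18913·(0.993700+0.973800+0.927100))/(1+560/18913) = 111/125 ≈ 0.888000
step 5 [2.5y] zero: DF = P = 8739/10000 ≈ 0.873900
step 6 [3y] zero: DF = P = 1657/2000 ≈ 0.828500
step 7 [3.5y] bond c/2=9/200: DF=(1061507/1000000 − 9/200·(0.993700+0.973800+0.927100+0.888000+0.873900+0.828500))/(1+9/200) = 1949/2500 ≈ 0.779600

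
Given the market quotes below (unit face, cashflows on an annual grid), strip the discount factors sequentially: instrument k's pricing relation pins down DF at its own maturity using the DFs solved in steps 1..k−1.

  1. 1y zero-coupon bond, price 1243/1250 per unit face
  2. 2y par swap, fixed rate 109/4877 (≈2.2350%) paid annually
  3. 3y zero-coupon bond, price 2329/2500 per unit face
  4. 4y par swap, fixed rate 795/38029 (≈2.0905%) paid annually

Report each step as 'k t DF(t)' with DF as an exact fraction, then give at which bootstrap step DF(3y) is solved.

step 1 [1y] zero: DF = P = 1243/1250 ≈ 0.994400
step 2 [2y] swap r/1=109/4877: DF=(1 − 109/4877·(0.994400))/(1+109/4877) = 2391/2500 ≈ 0.956400
step 3 [3y] zero: DF = P = 2329/2500 ≈ 0.931600
step 4 [4y] swap r/1=795/38029: DF=(1 − 795/38029·(0.994400+0.956400+0.931600))/(1+795/38029) = 1841/2000 ≈ 0.920500

1 1 1243/1250
2 2 2391/2500
3 3 2329/2500
4 4 1841/2000
DF(3y) is solved at step 3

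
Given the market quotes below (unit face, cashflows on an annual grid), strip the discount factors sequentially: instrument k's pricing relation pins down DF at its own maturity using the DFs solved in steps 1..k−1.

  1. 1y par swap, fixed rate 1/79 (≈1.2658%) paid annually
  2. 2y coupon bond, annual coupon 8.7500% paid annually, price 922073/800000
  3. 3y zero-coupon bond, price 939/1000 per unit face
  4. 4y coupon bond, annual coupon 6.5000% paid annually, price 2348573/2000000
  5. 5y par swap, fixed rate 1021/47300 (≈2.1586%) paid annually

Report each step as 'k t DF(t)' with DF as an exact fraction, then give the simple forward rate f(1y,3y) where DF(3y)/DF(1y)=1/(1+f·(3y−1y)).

step 1 [1y] swap r/1=1/79: DF=(1 − 1/79·(0))/(1+1/79) = 79/80 ≈ 0.987500
step 2 [2y] bond c/1=7/80: DF=(922073/800000 − 7/80·(0.987500))/(1+7/80) = 2451/2500 ≈ 0.980400
step 3 [3y] zero: DF = P = 939/1000 ≈ 0.939000
step 4 [4y] bond c/1=13/200: DF=(2348573/2000000 − 13/200·(0.987500+0.980400+0.939000))/(1+13/200) = 2313/2500 ≈ 0.925200
step 5 [5y] swap r/1=1021/47300: DF=(1 − 1021/47300·(0.987500+0.980400+0.939000+0.925200))/(1+1021/47300) = 8979/10000 ≈ 0.897900

1 1 79/80
2 2 2451/2500
3 3 939/1000
4 4 2313/2500
5 5 8979/10000
f(1y,3y) = ((79/80)/(939/1000) − 1)/(2) = 97/3756 ≈ 2.5825%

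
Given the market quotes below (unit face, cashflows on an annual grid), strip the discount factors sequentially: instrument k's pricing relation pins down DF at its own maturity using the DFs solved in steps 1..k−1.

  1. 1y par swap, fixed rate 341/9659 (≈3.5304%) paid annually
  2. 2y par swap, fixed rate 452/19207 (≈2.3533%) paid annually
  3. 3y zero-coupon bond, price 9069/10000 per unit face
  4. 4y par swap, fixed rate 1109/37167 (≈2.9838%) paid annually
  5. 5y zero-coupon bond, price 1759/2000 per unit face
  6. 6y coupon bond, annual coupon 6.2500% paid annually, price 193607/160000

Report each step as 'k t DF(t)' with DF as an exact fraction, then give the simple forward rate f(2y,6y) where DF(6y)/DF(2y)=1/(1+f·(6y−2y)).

1 1 9659/10000
2 2 2387/2500
3 3 9069/10000
4 4 8891/10000
5 5 1759/2000
6 6 1737/2000
f(2y,6y) = ((2387/2500)/(1737/2000) − 1)/(4) = 863/34740 ≈ 2.4842%

step 1 [1y] swap r/1=341/9659: DF=(1 − 341/9659·(0))/(1+341/9659) = 9659/10000 ≈ 0.965900
step 2 [2y] swap r/1=452/19207: DF=(1 − 452/19207·(0.965900))/(1+452/19207) = 2387/2500 ≈ 0.954800
step 3 [3y] zero: DF = P = 9069/10000 ≈ 0.906900
step 4 [4y] swap r/1=1109/37167: DF=(1 − 1109/37167·(0.965900+0.954800+0.906900))/(1+1109/37167) = 8891/10000 ≈ 0.889100
step 5 [5y] zero: DF = P = 1759/2000 ≈ 0.879500
step 6 [6y] bond c/1=1/16: DF=(193607/160000 − 1/16·(0.965900+0.954800+0.906900+0.889100+0.879500))/(1+1/16) = 1737/2000 ≈ 0.868500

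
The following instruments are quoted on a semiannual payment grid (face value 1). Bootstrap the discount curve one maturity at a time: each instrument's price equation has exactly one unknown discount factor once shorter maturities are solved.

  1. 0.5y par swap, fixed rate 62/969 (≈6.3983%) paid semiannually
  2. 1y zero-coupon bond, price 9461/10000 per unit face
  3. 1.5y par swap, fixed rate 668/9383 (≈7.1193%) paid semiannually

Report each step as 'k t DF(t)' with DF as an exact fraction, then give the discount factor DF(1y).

1 1/2 969/1000
2 1 9461/10000
3 3/2 4499/5000
DF(1y) = 9461/10000 ≈ 0.946100

step 1 [0.5y] swap r/2=31/969: DF=(1 − 31/969·(0))/(1+31/969) = 969/1000 ≈ 0.969000
step 2 [1y] zero: DF = P = 9461/10000 ≈ 0.946100
step 3 [1.5y] swap r/2=334/9383: DF=(1 − 334/9383·(0.969000+0.946100))/(1+334/9383) = 4499/5000 ≈ 0.899800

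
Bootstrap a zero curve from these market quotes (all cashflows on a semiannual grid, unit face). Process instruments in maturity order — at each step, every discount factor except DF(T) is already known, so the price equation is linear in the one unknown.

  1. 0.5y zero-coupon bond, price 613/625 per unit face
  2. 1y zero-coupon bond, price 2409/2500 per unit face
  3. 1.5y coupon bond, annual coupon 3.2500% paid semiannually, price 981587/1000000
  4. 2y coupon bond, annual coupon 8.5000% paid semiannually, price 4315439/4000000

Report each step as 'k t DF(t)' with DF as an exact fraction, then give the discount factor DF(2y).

1 1/2 613/625
2 1 2409/2500
3 3/2 2337/2500
4 2 367/400
DF(2y) = 367/400 ≈ 0.917500

step 1 [0.5y] zero: DF = P = 613/625 ≈ 0.980800
step 2 [1y] zero: DF = P = 2409/2500 ≈ 0.963600
step 3 [1.5y] bond c/2=13/800: DF=(981587/1000000 − 13/800·(0.980800+0.963600))/(1+13/800) = 2337/2500 ≈ 0.934800
step 4 [2y] bond c/2=17/400: DF=(4315439/4000000 − 17/400·(0.980800+0.963600+0.934800))/(1+17/400) = 367/400 ≈ 0.917500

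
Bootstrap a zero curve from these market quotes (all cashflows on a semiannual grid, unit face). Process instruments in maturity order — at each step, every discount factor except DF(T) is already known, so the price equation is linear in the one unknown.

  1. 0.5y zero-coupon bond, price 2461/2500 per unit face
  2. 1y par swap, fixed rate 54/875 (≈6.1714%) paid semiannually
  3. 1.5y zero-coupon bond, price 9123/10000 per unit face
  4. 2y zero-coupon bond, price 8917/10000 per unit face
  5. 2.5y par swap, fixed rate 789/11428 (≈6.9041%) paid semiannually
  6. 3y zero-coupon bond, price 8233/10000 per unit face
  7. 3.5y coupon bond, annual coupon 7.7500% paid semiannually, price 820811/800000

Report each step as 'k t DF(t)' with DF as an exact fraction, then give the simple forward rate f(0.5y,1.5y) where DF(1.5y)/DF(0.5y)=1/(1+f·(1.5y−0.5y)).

1 1/2 2461/2500
2 1 4703/5000
3 3/2 9123/10000
4 2 8917/10000
5 5/2 4211/5000
6 3 8233/10000
7 7/2 1573/2000
f(0.5y,1.5y) = ((2461/2500)/(9123/10000) − 1)/(1) = 721/9123 ≈ 7.9031%

step 1 [0.5y] zero: DF = P = 2461/2500 ≈ 0.984400
step 2 [1y] swap r/2=27/875: DF=(1 − 27/875·(0.984400))/(1+27/875) = 4703/5000 ≈ 0.940600
step 3 [1.5y] zero: DF = P = 9123/10000 ≈ 0.912300
step 4 [2y] zero: DF = P = 8917/10000 ≈ 0.891700
step 5 [2.5y] swap r/2=789/22856: DF=(1 − 789/22856·(0.984400+0.940600+0.912300+0.891700))/(1+789/22856) = 4211/5000 ≈ 0.842200
step 6 [3y] zero: DF = P = 8233/10000 ≈ 0.823300
step 7 [3.5y] bond c/2=31/800: DF=(820811/800000 − 31/800·(0.984400+0.940600+0.912300+0.891700+0.842200+0.823300))/(1+31/800) = 1573/2000 ≈ 0.786500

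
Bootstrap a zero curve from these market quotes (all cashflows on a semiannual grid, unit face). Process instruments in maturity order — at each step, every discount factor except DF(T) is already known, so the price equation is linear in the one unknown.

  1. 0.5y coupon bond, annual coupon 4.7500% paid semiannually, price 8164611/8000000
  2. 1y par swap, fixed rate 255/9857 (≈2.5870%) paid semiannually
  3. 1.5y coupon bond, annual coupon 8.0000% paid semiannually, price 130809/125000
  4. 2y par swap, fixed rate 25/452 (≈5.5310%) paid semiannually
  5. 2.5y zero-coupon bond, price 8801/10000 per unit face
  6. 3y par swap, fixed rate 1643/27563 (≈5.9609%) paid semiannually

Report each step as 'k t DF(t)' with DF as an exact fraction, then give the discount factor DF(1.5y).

1 1/2 9969/10000
2 1 1949/2000
3 3/2 1163/1250
4 2 179/200
5 5/2 8801/10000
6 3 8357/10000
DF(1.5y) = 1163/1250 ≈ 0.930400

step 1 [0.5y] bond c/2=19/800: DF=(8164611/8000000 − 19/800·(0))/(1+19/800) = 9969/10000 ≈ 0.996900
step 2 [1y] swap r/2=255/19714: DF=(1 − 255/19714·(0.996900))/(1+255/19714) = 1949/2000 ≈ 0.974500
step 3 [1.5y] bond c/2=1/25: DF=(130809/125000 − 1/25·(0.996900+0.974500))/(1+1/25) = 1163/1250 ≈ 0.930400
step 4 [2y] swap r/2=25/904: DF=(1 − 25/904·(0.996900+0.974500+0.930400))/(1+25/904) = 179/200 ≈ 0.895000
step 5 [2.5y] zero: DF = P = 8801/10000 ≈ 0.880100
step 6 [3y] swap r/2=1643/55126: DF=(1 − 1643/55126·(0.996900+0.974500+0.930400+0.895000+0.880100))/(1+1643/55126) = 8357/10000 ≈ 0.835700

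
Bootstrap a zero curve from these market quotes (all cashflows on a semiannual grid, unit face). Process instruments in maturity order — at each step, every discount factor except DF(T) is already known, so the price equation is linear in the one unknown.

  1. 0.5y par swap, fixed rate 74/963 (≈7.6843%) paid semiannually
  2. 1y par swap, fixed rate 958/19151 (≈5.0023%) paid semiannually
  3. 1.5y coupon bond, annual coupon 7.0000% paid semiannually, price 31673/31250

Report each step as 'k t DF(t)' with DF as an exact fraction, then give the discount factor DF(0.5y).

step 1 [0.5y] swap r/2=37/963: DF=(1 − 37/963·(0))/(1+37/963) = 963/1000 ≈ 0.963000
step 2 [1y] swap r/2=479/19151: DF=(1 − 479/19151·(0.963000))/(1+479/19151) = 9521/10000 ≈ 0.952100
step 3 [1.5y] bond c/2=7/200: DF=(31673/31250 − 7/200·(0.963000+0.952100))/(1+7/200) = 1829/2000 ≈ 0.914500

1 1/2 963/1000
2 1 9521/10000
3 3/2 1829/2000
DF(0.5y) = 963/1000 ≈ 0.963000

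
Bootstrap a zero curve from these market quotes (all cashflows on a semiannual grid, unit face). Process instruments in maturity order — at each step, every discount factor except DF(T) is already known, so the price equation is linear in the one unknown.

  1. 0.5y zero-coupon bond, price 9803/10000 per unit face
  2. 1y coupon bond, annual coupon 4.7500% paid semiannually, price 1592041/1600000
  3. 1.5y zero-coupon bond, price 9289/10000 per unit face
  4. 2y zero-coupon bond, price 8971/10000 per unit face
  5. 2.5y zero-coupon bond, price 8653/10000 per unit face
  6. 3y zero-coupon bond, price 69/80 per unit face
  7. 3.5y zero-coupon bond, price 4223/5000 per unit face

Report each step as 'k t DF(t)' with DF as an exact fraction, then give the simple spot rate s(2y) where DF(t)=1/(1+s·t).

step 1 [0.5y] zero: DF = P = 9803/10000 ≈ 0.980300
step 2 [1y] bond c/2=19/800: DF=(1592041/1600000 − 19/800·(0.980300))/(1+19/800) = 2373/2500 ≈ 0.949200
step 3 [1.5y] zero: DF = P = 9289/10000 ≈ 0.928900
step 4 [2y] zero: DF = P = 8971/10000 ≈ 0.897100
step 5 [2.5y] zero: DF = P = 8653/10000 ≈ 0.865300
step 6 [3y] zero: DF = P = 69/80 ≈ 0.862500
step 7 [3.5y] zero: DF = P = 4223/5000 ≈ 0.844600

1 1/2 9803/10000
2 1 2373/2500
3 3/2 9289/10000
4 2 8971/10000
5 5/2 8653/10000
6 3 69/80
7 7/2 4223/5000
s(2y) = (1/(8971/10000) − 1)/(2) = 1029/17942 ≈ 5.7351%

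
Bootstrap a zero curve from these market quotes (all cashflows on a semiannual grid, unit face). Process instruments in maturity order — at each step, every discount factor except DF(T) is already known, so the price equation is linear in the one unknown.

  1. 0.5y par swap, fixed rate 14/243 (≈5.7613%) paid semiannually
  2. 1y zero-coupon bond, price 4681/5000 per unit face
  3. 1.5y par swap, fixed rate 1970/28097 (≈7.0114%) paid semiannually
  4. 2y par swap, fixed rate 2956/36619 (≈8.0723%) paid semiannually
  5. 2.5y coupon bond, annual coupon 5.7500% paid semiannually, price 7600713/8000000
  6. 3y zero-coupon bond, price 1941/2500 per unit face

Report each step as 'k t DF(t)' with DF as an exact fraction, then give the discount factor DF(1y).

step 1 [0.5y] swap r/2=7/243: DF=(1 − 7/243·(0))/(1+7/243) = 243/250 ≈ 0.972000
step 2 [1y] zero: DF = P = 4681/5000 ≈ 0.936200
step 3 [1.5y] swap r/2=985/28097: DF=(1 − 985/28097·(0.972000+0.936200))/(1+985/28097) = 1803/2000 ≈ 0.901500
step 4 [2y] swap r/2=1478/36619: DF=(1 − 1478/36619·(0.972000+0.936200+0.901500))/(1+1478/36619) = 4261/5000 ≈ 0.852200
step 5 [2.5y] bond c/2=23/800: DF=(7600713/8000000 − 23/800·(0.972000+0.936200+0.901500+0.852200))/(1+23/800) = 2053/2500 ≈ 0.821200
step 6 [3y] zero: DF = P = 1941/2500 ≈ 0.776400

1 1/2 243/250
2 1 4681/5000
3 3/2 1803/2000
4 2 4261/5000
5 5/2 2053/2500
6 3 1941/2500
DF(1y) = 4681/5000 ≈ 0.936200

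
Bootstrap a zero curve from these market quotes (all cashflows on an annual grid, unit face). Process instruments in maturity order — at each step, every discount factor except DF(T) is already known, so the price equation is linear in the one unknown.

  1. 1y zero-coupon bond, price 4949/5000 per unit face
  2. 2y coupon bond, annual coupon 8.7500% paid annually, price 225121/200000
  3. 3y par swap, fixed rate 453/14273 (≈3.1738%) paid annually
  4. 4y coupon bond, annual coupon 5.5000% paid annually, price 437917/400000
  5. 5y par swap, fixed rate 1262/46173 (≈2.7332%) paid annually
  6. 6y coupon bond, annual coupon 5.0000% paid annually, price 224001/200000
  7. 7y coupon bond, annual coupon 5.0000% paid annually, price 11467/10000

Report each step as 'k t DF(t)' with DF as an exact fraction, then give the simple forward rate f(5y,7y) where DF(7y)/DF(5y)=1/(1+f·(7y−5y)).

1 1 4949/5000
2 2 4777/5000
3 3 4547/5000
4 4 8889/10000
5 5 4369/5000
6 6 2117/2500
7 7 8319/10000
f(5y,7y) = ((4369/5000)/(8319/10000) − 1)/(2) = 419/16638 ≈ 2.5183%

step 1 [1y] zero: DF = P = 4949/5000 ≈ 0.989800
step 2 [2y] bond c/1=7/80: DF=(225121/200000 − 7/80·(0.989800))/(1+7/80) = 4777/5000 ≈ 0.955400
step 3 [3y] swap r/1=453/14273: DF=(1 − 453/14273·(0.989800+0.955400))/(1+453/14273) = 4547/5000 ≈ 0.909400
step 4 [4y] bond c/1=11/200: DF=(437917/400000 − 11/200·(0.989800+0.955400+0.909400))/(1+11/200) = 8889/10000 ≈ 0.888900
step 5 [5y] swap r/1=1262/46173: DF=(1 − 1262/46173·(0.989800+0.955400+0.909400+0.888900))/(1+1262/46173) = 4369/5000 ≈ 0.873800
step 6 [6y] bond c/1=1/20: DF=(224001/200000 − 1/20·(0.989800+0.955400+0.909400+0.888900+0.873800))/(1+1/20) = 2117/2500 ≈ 0.846800
step 7 [7y] bond c/1=1/20: DF=(11467/10000 − 1/20·(0.989800+0.955400+0.909400+0.888900+0.873800+0.846800))/(1+1/20) = 8319/10000 ≈ 0.831900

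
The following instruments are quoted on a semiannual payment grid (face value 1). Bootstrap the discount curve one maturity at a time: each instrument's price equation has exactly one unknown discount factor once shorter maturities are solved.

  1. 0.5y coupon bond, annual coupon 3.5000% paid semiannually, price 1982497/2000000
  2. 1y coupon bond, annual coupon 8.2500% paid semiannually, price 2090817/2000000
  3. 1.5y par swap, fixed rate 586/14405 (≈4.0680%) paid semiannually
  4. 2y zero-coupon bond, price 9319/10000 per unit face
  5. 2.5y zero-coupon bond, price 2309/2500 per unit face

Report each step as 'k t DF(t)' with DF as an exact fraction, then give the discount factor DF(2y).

1 1/2 4871/5000
2 1 4827/5000
3 3/2 4707/5000
4 2 9319/10000
5 5/2 2309/2500
DF(2y) = 9319/10000 ≈ 0.931900

step 1 [0.5y] bond c/2=7/400: DF=(1982497/2000000 − 7/400·(0))/(1+7/400) = 4871/5000 ≈ 0.974200
step 2 [1y] bond c/2=33/800: DF=(2090817/2000000 − 33/800·(0.974200))/(1+33/800) = 4827/5000 ≈ 0.965400
step 3 [1.5y] swap r/2=293/14405: DF=(1 − 293/14405·(0.974200+0.965400))/(1+293/14405) = 4707/5000 ≈ 0.941400
step 4 [2y] zero: DF = P = 9319/10000 ≈ 0.931900
step 5 [2.5y] zero: DF = P = 2309/2500 ≈ 0.923600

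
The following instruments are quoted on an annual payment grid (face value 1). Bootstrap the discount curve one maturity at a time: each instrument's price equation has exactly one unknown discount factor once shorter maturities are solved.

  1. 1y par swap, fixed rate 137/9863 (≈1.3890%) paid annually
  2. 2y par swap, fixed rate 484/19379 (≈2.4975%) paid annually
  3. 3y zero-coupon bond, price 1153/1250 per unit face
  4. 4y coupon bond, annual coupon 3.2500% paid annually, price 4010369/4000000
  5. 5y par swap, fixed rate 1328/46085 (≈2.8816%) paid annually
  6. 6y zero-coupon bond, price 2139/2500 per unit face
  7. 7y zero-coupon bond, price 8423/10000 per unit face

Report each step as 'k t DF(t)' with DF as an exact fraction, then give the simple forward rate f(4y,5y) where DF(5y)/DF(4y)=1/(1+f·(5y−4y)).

step 1 [1y] swap r/1=137/9863: DF=(1 − 137/9863·(0))/(1+137/9863) = 9863/10000 ≈ 0.986300
step 2 [2y] swap r/1=484/19379: DF=(1 − 484/19379·(0.986300))/(1+484/19379) = 2379/2500 ≈ 0.951600
step 3 [3y] zero: DF = P = 1153/1250 ≈ 0.922400
step 4 [4y] bond c/1=13/400: DF=(4010369/4000000 − 13/400·(0.986300+0.951600+0.922400))/(1+13/400) = 881/1000 ≈ 0.881000
step 5 [5y] swap r/1=1328/46085: DF=(1 − 1328/46085·(0.986300+0.951600+0.922400+0.881000))/(1+1328/46085) = 542/625 ≈ 0.867200
step 6 [6y] zero: DF = P = 2139/2500 ≈ 0.855600
step 7 [7y] zero: DF = P = 8423/10000 ≈ 0.842300

1 1 9863/10000
2 2 2379/2500
3 3 1153/1250
4 4 881/1000
5 5 542/625
6 6 2139/2500
7 7 8423/10000
f(4y,5y) = ((881/1000)/(542/625) − 1)/(1) = 69/4336 ≈ 1.5913%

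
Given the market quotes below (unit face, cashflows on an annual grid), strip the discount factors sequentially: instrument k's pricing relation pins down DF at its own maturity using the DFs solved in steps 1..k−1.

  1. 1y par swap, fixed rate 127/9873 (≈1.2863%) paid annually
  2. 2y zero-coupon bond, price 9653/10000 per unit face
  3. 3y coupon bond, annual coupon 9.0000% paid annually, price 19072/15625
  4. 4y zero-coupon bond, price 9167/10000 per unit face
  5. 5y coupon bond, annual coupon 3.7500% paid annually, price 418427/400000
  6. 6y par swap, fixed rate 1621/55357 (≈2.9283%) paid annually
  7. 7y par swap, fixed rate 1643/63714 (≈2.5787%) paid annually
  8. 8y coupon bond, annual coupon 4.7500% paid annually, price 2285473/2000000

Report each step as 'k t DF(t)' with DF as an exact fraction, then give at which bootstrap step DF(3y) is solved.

step 1 [1y] swap r/1=127/9873: DF=(1 − 127/9873·(0))/(1+127/9873) = 9873/10000 ≈ 0.987300
step 2 [2y] zero: DF = P = 9653/10000 ≈ 0.965300
step 3 [3y] bond c/1=9/100: DF=(19072/15625 − 9/100·(0.987300+0.965300))/(1+9/100) = 4793/5000 ≈ 0.958600
step 4 [4y] zero: DF = P = 9167/10000 ≈ 0.916700
step 5 [5y] bond c/1=3/80: DF=(418427/400000 − 3/80·(0.987300+0.965300+0.958600+0.916700))/(1+3/80) = 8699/10000 ≈ 0.869900
step 6 [6y] swap r/1=1621/55357: DF=(1 − 1621/55357·(0.987300+0.965300+0.958600+0.916700+0.869900))/(1+1621/55357) = 8379/10000 ≈ 0.837900
step 7 [7y] swap r/1=1643/63714: DF=(1 − 1643/63714·(0.987300+0.965300+0.958600+0.916700+0.869900+0.837900))/(1+1643/63714) = 8357/10000 ≈ 0.835700
step 8 [8y] bond c/1=19/400: DF=(2285473/2000000 − 19/400·(0.987300+0.965300+0.958600+0.916700+0.869900+0.837900+0.835700))/(1+19/400) = 401/500 ≈ 0.802000

1 1 9873/10000
2 2 9653/10000
3 3 4793/5000
4 4 9167/10000
5 5 8699/10000
6 6 8379/10000
7 7 8357/10000
8 8 401/500
DF(3y) is solved at step 3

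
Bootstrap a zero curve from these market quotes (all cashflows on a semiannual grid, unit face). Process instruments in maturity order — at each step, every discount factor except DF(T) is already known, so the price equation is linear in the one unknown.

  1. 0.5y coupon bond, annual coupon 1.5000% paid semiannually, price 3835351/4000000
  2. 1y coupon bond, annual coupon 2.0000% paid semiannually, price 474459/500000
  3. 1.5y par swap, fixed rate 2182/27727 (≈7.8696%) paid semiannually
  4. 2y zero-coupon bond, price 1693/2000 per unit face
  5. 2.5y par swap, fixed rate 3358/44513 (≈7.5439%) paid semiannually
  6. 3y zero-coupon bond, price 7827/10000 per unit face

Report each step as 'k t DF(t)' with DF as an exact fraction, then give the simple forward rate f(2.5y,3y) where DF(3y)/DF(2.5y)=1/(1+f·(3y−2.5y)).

1 1/2 9517/10000
2 1 9301/10000
3 3/2 8909/10000
4 2 1693/2000
5 5/2 8321/10000
6 3 7827/10000
f(2.5y,3y) = ((8321/10000)/(7827/10000) − 1)/(1/2) = 988/7827 ≈ 12.6230%

step 1 [0.5y] bond c/2=3/400: DF=(3835351/4000000 − 3/400·(0))/(1+3/400) = 9517/10000 ≈ 0.951700
step 2 [1y] bond c/2=1/100: DF=(474459/500000 − 1/100·(0.951700))/(1+1/100) = 9301/10000 ≈ 0.930100
step 3 [1.5y] swap r/2=1091/27727: DF=(1 − 1091/27727·(0.951700+0.930100))/(1+1091/27727) = 8909/10000 ≈ 0.890900
step 4 [2y] zero: DF = P = 1693/2000 ≈ 0.846500
step 5 [2.5y] swap r/2=1679/44513: DF=(1 − 1679/44513·(0.951700+0.930100+0.890900+0.846500))/(1+1679/44513) = 8321/10000 ≈ 0.832100
step 6 [3y] zero: DF = P = 7827/10000 ≈ 0.782700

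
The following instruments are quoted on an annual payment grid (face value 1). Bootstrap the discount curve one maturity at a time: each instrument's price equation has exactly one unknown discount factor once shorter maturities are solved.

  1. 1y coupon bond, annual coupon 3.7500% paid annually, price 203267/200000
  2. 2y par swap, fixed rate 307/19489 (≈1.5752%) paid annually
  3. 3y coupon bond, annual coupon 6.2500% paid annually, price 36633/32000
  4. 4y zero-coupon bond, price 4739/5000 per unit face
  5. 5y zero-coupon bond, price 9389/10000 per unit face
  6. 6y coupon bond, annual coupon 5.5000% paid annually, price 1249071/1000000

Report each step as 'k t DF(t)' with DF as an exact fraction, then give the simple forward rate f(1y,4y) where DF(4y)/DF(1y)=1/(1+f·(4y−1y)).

step 1 [1y] bond c/1=3/80: DF=(203267/200000 − 3/80·(0))/(1+3/80) = 2449/2500 ≈ 0.979600
step 2 [2y] swap r/1=307/19489: DF=(1 − 307/19489·(0.979600))/(1+307/19489) = 9693/10000 ≈ 0.969300
step 3 [3y] bond c/1=1/16: DF=(36633/32000 − 1/16·(0.979600+0.969300))/(1+1/16) = 2407/2500 ≈ 0.962800
step 4 [4y] zero: DF = P = 4739/5000 ≈ 0.947800
step 5 [5y] zero: DF = P = 9389/10000 ≈ 0.938900
step 6 [6y] bond c/1=11/200: DF=(1249071/1000000 − 11/200·(0.979600+0.969300+0.962800+0.947800+0.938900))/(1+11/200) = 4669/5000 ≈ 0.933800

1 1 2449/2500
2 2 9693/10000
3 3 2407/2500
4 4 4739/5000
5 5 9389/10000
6 6 4669/5000
f(1y,4y) = ((2449/2500)/(4739/5000) − 1)/(3) = 53/4739 ≈ 1.1184%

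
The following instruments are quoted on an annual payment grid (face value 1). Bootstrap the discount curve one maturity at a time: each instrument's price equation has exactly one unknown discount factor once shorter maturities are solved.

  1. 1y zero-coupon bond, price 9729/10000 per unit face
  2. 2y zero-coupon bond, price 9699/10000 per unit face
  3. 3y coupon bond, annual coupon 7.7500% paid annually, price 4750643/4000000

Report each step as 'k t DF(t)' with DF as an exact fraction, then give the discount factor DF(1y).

step 1 [1y] zero: DF = P = 9729/10000 ≈ 0.972900
step 2 [2y] zero: DF = P = 9699/10000 ≈ 0.969900
step 3 [3y] bond c/1=31/400: DF=(4750643/4000000 − 31/400·(0.972900+0.969900))/(1+31/400) = 77/80 ≈ 0.962500

1 1 9729/10000
2 2 9699/10000
3 3 77/80
DF(1y) = 9729/10000 ≈ 0.972900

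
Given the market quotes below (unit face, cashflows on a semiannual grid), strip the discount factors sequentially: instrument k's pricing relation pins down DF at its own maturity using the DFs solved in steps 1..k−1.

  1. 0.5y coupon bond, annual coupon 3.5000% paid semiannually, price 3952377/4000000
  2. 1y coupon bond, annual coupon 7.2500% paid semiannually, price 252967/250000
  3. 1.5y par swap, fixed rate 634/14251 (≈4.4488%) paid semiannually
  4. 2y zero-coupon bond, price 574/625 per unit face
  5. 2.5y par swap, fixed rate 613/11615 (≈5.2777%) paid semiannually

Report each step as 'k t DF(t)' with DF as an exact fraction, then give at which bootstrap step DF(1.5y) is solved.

step 1 [0.5y] bond c/2=7/400: DF=(3952377/4000000 − 7/400·(0))/(1+7/400) = 9711/10000 ≈ 0.971100
step 2 [1y] bond c/2=29/800: DF=(252967/250000 − 29/800·(0.971100))/(1+29/800) = 377/400 ≈ 0.942500
step 3 [1.5y] swap r/2=317/14251: DF=(1 − 317/14251·(0.971100+0.942500))/(1+317/14251) = 4683/5000 ≈ 0.936600
step 4 [2y] zero: DF = P = 574/625 ≈ 0.918400
step 5 [2.5y] swap r/2=613/23230: DF=(1 − 613/23230·(0.971100+0.942500+0.936600+0.918400))/(1+613/23230) = 4387/5000 ≈ 0.877400

1 1/2 9711/10000
2 1 377/400
3 3/2 4683/5000
4 2 574/625
5 5/2 4387/5000
DF(1.5y) is solved at step 3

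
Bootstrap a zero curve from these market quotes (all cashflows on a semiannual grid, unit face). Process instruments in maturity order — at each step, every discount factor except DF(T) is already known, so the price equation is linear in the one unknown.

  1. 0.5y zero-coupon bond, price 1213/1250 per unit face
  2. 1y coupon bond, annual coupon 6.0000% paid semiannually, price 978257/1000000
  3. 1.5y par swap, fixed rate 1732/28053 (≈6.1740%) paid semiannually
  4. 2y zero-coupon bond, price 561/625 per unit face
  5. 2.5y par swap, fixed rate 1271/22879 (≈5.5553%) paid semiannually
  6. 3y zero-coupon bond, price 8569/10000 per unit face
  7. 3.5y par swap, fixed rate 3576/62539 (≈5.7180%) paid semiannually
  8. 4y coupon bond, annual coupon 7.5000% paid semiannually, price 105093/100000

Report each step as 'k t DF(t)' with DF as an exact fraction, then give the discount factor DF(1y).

1 1/2 1213/1250
2 1 1843/2000
3 3/2 4567/5000
4 2 561/625
5 5/2 8729/10000
6 3 8569/10000
7 7/2 2053/2500
8 4 7869/10000
DF(1y) = 1843/2000 ≈ 0.921500

step 1 [0.5y] zero: DF = P = 1213/1250 ≈ 0.970400
step 2 [1y] bond c/2=3/100: DF=(978257/1000000 − 3/100·(0.970400))/(1+3/100) = 1843/2000 ≈ 0.921500
step 3 [1.5y] swap r/2=866/28053: DF=(1 − 866/28053·(0.970400+0.921500))/(1+866/28053) = 4567/5000 ≈ 0.913400
step 4 [2y] zero: DF = P = 561/625 ≈ 0.897600
step 5 [2.5y] swap r/2=1271/45758: DF=(1 − 1271/45758·(0.970400+0.921500+0.913400+0.897600))/(1+1271/45758) = 8729/10000 ≈ 0.872900
step 6 [3y] zero: DF = P = 8569/10000 ≈ 0.856900
step 7 [3.5y] swap r/2=1788/62539: DF=(1 − 1788/62539·(0.970400+0.921500+0.913400+0.897600+0.872900+0.856900))/(1+1788/62539) = 2053/2500 ≈ 0.821200
step 8 [4y] bond c/2=3/80: DF=(105093/100000 − 3/80·(0.970400+0.921500+0.913400+0.897600+0.872900+0.856900+0.821200))/(1+3/80) = 7869/10000 ≈ 0.786900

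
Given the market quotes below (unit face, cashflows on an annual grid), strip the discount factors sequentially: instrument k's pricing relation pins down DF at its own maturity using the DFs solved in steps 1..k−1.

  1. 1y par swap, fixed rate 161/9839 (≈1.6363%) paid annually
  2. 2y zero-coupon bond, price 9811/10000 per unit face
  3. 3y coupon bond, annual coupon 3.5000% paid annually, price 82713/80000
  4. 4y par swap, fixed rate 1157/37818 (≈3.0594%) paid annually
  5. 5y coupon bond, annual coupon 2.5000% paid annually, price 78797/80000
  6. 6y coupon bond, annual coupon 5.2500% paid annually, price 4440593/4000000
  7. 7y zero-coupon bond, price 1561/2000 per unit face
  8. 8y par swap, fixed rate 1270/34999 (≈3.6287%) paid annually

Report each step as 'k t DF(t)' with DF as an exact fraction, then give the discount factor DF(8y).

step 1 [1y] swap r/1=161/9839: DF=(1 − 161/9839·(0))/(1+161/9839) = 9839/10000 ≈ 0.983900
step 2 [2y] zero: DF = P = 9811/10000 ≈ 0.981100
step 3 [3y] bond c/1=7/200: DF=(82713/80000 − 7/200·(0.983900+0.981100))/(1+7/200) = 373/400 ≈ 0.932500
step 4 [4y] swap r/1=1157/37818: DF=(1 − 1157/37818·(0.983900+0.981100+0.932500))/(1+1157/37818) = 8843/10000 ≈ 0.884300
step 5 [5y] bond c/1=1/40: DF=(78797/80000 − 1/40·(0.983900+0.981100+0.932500+0.884300))/(1+1/40) = 8687/10000 ≈ 0.868700
step 6 [6y] bond c/1=21/400: DF=(4440593/4000000 − 21/400·(0.983900+0.981100+0.932500+0.884300+0.868700))/(1+21/400) = 2057/2500 ≈ 0.822800
step 7 [7y] zero: DF = P = 1561/2000 ≈ 0.780500
step 8 [8y] swap r/1=1270/34999: DF=(1 − 1270/34999·(0.983900+0.981100+0.932500+0.884300+0.868700+0.822800+0.780500))/(1+1270/34999) = 373/500 ≈ 0.746000

1 1 9839/10000
2 2 9811/10000
3 3 373/400
4 4 8843/10000
5 5 8687/10000
6 6 2057/2500
7 7 1561/2000
8 8 373/500
DF(8y) = 373/500 ≈ 0.746000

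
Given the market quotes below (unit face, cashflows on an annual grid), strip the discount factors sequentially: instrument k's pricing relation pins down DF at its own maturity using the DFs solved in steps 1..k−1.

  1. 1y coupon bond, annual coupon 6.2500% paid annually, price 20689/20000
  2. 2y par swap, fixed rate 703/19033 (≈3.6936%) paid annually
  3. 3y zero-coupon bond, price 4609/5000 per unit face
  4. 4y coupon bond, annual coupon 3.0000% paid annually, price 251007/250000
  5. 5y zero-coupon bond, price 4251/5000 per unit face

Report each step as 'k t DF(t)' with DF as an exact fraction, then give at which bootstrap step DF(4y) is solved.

1 1 1217/1250
2 2 9297/10000
3 3 4609/5000
4 4 357/400
5 5 4251/5000
DF(4y) is solved at step 4

step 1 [1y] bond c/1=1/16: DF=(20689/20000 − 1/16·(0))/(1+1/16) = 1217/1250 ≈ 0.973600
step 2 [2y] swap r/1=703/19033: DF=(1 − 703/19033·(0.973600))/(1+703/19033) = 9297/10000 ≈ 0.929700
step 3 [3y] zero: DF = P = 4609/5000 ≈ 0.921800
step 4 [4y] bond c/1=3/100: DF=(251007/250000 − 3/100·(0.973600+0.929700+0.921800))/(1+3/100) = 357/400 ≈ 0.892500
step 5 [5y] zero: DF = P = 4251/5000 ≈ 0.850200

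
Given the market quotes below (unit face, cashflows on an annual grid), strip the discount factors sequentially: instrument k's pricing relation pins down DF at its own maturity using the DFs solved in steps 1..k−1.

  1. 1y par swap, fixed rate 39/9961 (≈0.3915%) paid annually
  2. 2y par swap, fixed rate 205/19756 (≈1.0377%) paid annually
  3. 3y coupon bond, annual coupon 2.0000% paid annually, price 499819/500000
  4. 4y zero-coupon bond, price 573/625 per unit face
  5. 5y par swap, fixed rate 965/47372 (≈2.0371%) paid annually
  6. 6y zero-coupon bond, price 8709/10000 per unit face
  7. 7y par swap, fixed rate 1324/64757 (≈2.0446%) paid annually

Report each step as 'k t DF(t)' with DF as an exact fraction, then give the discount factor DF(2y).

step 1 [1y] swap r/1=39/9961: DF=(1 − 39/9961·(0))/(1+39/9961) = 9961/10000 ≈ 0.996100
step 2 [2y] swap r/1=205/19756: DF=(1 − 205/19756·(0.996100))/(1+205/19756) = 1959/2000 ≈ 0.979500
step 3 [3y] bond c/1=1/50: DF=(499819/500000 − 1/50·(0.996100+0.979500))/(1+1/50) = 9413/10000 ≈ 0.941300
step 4 [4y] zero: DF = P = 573/625 ≈ 0.916800
step 5 [5y] swap r/1=965/47372: DF=(1 − 965/47372·(0.996100+0.979500+0.941300+0.916800))/(1+965/47372) = 1807/2000 ≈ 0.903500
step 6 [6y] zero: DF = P = 8709/10000 ≈ 0.870900
step 7 [7y] swap r/1=1324/64757: DF=(1 − 1324/64757·(0.996100+0.979500+0.941300+0.916800+0.903500+0.870900))/(1+1324/64757) = 2169/2500 ≈ 0.867600

1 1 9961/10000
2 2 1959/2000
3 3 9413/10000
4 4 573/625
5 5 1807/2000
6 6 8709/10000
7 7 2169/2500
DF(2y) = 1959/2000 ≈ 0.979500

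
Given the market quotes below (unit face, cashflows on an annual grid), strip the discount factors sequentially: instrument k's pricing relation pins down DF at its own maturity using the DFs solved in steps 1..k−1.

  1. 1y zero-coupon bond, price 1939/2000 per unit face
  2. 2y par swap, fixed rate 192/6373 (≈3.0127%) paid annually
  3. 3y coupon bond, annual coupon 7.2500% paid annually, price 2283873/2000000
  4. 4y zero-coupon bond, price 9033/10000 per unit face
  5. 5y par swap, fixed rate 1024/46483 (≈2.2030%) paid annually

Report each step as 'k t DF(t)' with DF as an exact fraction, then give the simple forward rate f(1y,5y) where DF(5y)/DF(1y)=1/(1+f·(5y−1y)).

step 1 [1y] zero: DF = P = 1939/2000 ≈ 0.969500
step 2 [2y] swap r/1=192/6373: DF=(1 − 192/6373·(0.969500))/(1+192/6373) = 589/625 ≈ 0.942400
step 3 [3y] bond c/1=29/400: DF=(2283873/2000000 − 29/400·(0.969500+0.942400))/(1+29/400) = 1871/2000 ≈ 0.935500
step 4 [4y] zero: DF = P = 9033/10000 ≈ 0.903300
step 5 [5y] swap r/1=1024/46483: DF=(1 − 1024/46483·(0.969500+0.942400+0.935500+0.903300))/(1+1024/46483) = 561/625 ≈ 0.897600

1 1 1939/2000
2 2 589/625
3 3 1871/2000
4 4 9033/10000
5 5 561/625
f(1y,5y) = ((1939/2000)/(561/625) − 1)/(4) = 719/35904 ≈ 2.0026%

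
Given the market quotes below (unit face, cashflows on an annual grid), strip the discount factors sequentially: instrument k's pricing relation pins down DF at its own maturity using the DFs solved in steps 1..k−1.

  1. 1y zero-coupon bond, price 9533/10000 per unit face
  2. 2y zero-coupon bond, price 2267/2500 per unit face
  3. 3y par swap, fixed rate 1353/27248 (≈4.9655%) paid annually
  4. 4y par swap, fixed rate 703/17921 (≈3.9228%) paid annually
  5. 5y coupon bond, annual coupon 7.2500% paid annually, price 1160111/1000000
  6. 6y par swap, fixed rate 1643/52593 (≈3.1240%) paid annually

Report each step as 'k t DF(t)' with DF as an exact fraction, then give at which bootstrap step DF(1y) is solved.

1 1 9533/10000
2 2 2267/2500
3 3 8647/10000
4 4 4297/5000
5 5 4197/5000
6 6 8357/10000
DF(1y) is solved at step 1

step 1 [1y] zero: DF = P = 9533/10000 ≈ 0.953300
step 2 [2y] zero: DF = P = 2267/2500 ≈ 0.906800
step 3 [3y] swap r/1=1353/27248: DF=(1 − 1353/27248·(0.953300+0.906800))/(1+1353/27248) = 8647/10000 ≈ 0.864700
step 4 [4y] swap r/1=703/17921: DF=(1 − 703/17921·(0.953300+0.906800+0.864700))/(1+703/17921) = 4297/5000 ≈ 0.859400
step 5 [5y] bond c/1=29/400: DF=(1160111/1000000 − 29/400·(0.953300+0.906800+0.864700+0.859400))/(1+29/400) = 4197/5000 ≈ 0.839400
step 6 [6y] swap r/1=1643/52593: DF=(1 − 1643/52593·(0.953300+0.906800+0.864700+0.859400+0.839400))/(1+1643/52593) = 8357/10000 ≈ 0.835700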